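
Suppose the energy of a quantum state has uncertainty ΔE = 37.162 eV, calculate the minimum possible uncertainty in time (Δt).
8.856 as

Using the energy-time uncertainty principle:
ΔEΔt ≥ ℏ/2

The minimum uncertainty in time is:
Δt_min = ℏ/(2ΔE)
Δt_min = (1.055e-34 J·s) / (2 × 5.954e-18 J)
Δt_min = 8.856e-18 s = 8.856 as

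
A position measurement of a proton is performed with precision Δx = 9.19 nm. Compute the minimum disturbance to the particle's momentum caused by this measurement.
5.738 × 10^-27 kg·m/s

The uncertainty principle implies that measuring position disturbs momentum:
ΔxΔp ≥ ℏ/2

When we measure position with precision Δx, we necessarily introduce a momentum uncertainty:
Δp ≥ ℏ/(2Δx)
Δp_min = (1.055e-34 J·s) / (2 × 9.190e-09 m)
Δp_min = 5.738e-27 kg·m/s

The more precisely we measure position, the greater the momentum disturbance.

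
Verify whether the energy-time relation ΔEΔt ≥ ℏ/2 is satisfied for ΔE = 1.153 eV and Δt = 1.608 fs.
Yes, it satisfies the uncertainty relation.

Calculate the product ΔEΔt:
ΔE = 1.153 eV = 1.847e-19 J
ΔEΔt = (1.847e-19 J) × (1.608e-15 s)
ΔEΔt = 2.970e-34 J·s

Compare to the minimum allowed value ℏ/2:
ℏ/2 = 5.273e-35 J·s

Since ΔEΔt = 2.970e-34 J·s ≥ 5.273e-35 J·s = ℏ/2,
this satisfies the uncertainty relation.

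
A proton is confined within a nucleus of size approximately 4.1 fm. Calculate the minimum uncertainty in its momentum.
1.286 × 10^-20 kg·m/s

Using the Heisenberg uncertainty principle:
ΔxΔp ≥ ℏ/2

With Δx ≈ L = 4.100e-15 m (the confinement size):
Δp_min = ℏ/(2Δx)
Δp_min = (1.055e-34 J·s) / (2 × 4.100e-15 m)
Δp_min = 1.286e-20 kg·m/s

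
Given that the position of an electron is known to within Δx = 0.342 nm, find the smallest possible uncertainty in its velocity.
169.251 km/s

Using the Heisenberg uncertainty principle and Δp = mΔv:
ΔxΔp ≥ ℏ/2
Δx(mΔv) ≥ ℏ/2

The minimum uncertainty in velocity is:
Δv_min = ℏ/(2mΔx)
Δv_min = (1.055e-34 J·s) / (2 × 9.109e-31 kg × 3.420e-10 m)
Δv_min = 1.693e+05 m/s = 169.251 km/s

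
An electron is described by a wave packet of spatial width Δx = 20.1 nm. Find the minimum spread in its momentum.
2.623 × 10^-27 kg·m/s

For a wave packet, the spatial width Δx and momentum spread Δp are related by the uncertainty principle:
ΔxΔp ≥ ℏ/2

The minimum momentum spread is:
Δp_min = ℏ/(2Δx)
Δp_min = (1.055e-34 J·s) / (2 × 2.010e-08 m)
Δp_min = 2.623e-27 kg·m/s

A wave packet cannot have both a well-defined position and well-defined momentum.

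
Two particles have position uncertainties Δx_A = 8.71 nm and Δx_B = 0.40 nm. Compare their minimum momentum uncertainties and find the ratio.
Particle B has the larger minimum momentum uncertainty, by a factor of 21.78.

For each particle, the minimum momentum uncertainty is Δp_min = ℏ/(2Δx):

Particle A: Δp_A = ℏ/(2×8.710e-09 m) = 6.054e-27 kg·m/s
Particle B: Δp_B = ℏ/(2×4.000e-10 m) = 1.318e-25 kg·m/s

Ratio: Δp_B/Δp_A = 21.78

Since Δp_min ∝ 1/Δx, the particle with smaller position uncertainty (B) has larger momentum uncertainty.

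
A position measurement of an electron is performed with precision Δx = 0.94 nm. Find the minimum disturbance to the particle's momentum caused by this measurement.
5.609 × 10^-26 kg·m/s

The uncertainty principle implies that measuring position disturbs momentum:
ΔxΔp ≥ ℏ/2

When we measure position with precision Δx, we necessarily introduce a momentum uncertainty:
Δp ≥ ℏ/(2Δx)
Δp_min = (1.055e-34 J·s) / (2 × 9.400e-10 m)
Δp_min = 5.609e-26 kg·m/s

The more precisely we measure position, the greater the momentum disturbance.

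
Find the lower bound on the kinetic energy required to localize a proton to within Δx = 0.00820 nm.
77.148 meV

Localizing a particle requires giving it sufficient momentum uncertainty:

1. From uncertainty principle: Δp ≥ ℏ/(2Δx)
   Δp_min = (1.055e-34 J·s) / (2 × 8.200e-12 m)
   Δp_min = 6.430e-24 kg·m/s

2. This momentum uncertainty corresponds to kinetic energy:
   KE ≈ (Δp)²/(2m) = (6.430e-24)²/(2 × 1.673e-27 kg)
   KE = 1.236e-20 J = 77.148 meV

Tighter localization requires more energy.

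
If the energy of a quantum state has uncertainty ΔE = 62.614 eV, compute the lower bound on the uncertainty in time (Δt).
5.256 as

Using the energy-time uncertainty principle:
ΔEΔt ≥ ℏ/2

The minimum uncertainty in time is:
Δt_min = ℏ/(2ΔE)
Δt_min = (1.055e-34 J·s) / (2 × 1.003e-17 J)
Δt_min = 5.256e-18 s = 5.256 as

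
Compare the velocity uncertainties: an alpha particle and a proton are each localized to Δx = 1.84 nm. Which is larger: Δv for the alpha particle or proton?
The proton has the larger minimum velocity uncertainty, by a ratio of 4.0.

For both particles, Δp_min = ℏ/(2Δx) = 2.866e-26 kg·m/s (same for both).

The velocity uncertainty is Δv = Δp/m:
- alpha particle: Δv = 2.866e-26 / 6.645e-27 = 4.313e+00 m/s = 4.313 m/s
- proton: Δv = 2.866e-26 / 1.673e-27 = 1.713e+01 m/s = 17.133 m/s

Ratio: 1.713e+01 / 4.313e+00 = 4.0

The lighter particle has larger velocity uncertainty because Δv ∝ 1/m.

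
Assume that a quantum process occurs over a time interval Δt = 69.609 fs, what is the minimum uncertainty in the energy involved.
4.728 meV

Using the energy-time uncertainty principle:
ΔEΔt ≥ ℏ/2

The minimum uncertainty in energy is:
ΔE_min = ℏ/(2Δt)
ΔE_min = (1.055e-34 J·s) / (2 × 6.961e-14 s)
ΔE_min = 7.575e-22 J = 4.728 meV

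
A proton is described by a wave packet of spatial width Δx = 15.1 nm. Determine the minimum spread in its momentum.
3.492 × 10^-27 kg·m/s

For a wave packet, the spatial width Δx and momentum spread Δp are related by the uncertainty principle:
ΔxΔp ≥ ℏ/2

The minimum momentum spread is:
Δp_min = ℏ/(2Δx)
Δp_min = (1.055e-34 J·s) / (2 × 1.510e-08 m)
Δp_min = 3.492e-27 kg·m/s

A wave packet cannot have both a well-defined position and well-defined momentum.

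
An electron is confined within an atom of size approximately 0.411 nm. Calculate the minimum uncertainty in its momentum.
1.283 × 10^-25 kg·m/s

Using the Heisenberg uncertainty principle:
ΔxΔp ≥ ℏ/2

With Δx ≈ L = 4.110e-10 m (the confinement size):
Δp_min = ℏ/(2Δx)
Δp_min = (1.055e-34 J·s) / (2 × 4.110e-10 m)
Δp_min = 1.283e-25 kg·m/s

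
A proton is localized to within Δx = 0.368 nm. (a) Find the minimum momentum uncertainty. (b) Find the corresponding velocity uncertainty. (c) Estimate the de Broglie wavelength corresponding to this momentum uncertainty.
(a) Δp_min = 1.433 × 10^-25 kg·m/s
(b) Δv_min = 85.664 m/s
(c) λ_dB = 4.624 nm

Step-by-step:

(a) From the uncertainty principle:
Δp_min = ℏ/(2Δx) = (1.055e-34 J·s)/(2 × 3.680e-10 m) = 1.433e-25 kg·m/s

(b) The velocity uncertainty:
Δv = Δp/m = (1.433e-25 kg·m/s)/(1.673e-27 kg) = 8.566e+01 m/s = 85.664 m/s

(c) The de Broglie wavelength for this momentum:
λ = h/p = (6.626e-34 J·s)/(1.433e-25 kg·m/s) = 4.624e-09 m = 4.624 nm

Note: The de Broglie wavelength is comparable to the localization size, as expected from wave-particle duality.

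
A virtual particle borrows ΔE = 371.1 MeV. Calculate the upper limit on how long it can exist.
8.868 × 10^-25 s

Using the energy-time uncertainty principle:
ΔEΔt ≥ ℏ/2

For a virtual particle borrowing energy ΔE, the maximum lifetime is:
Δt_max = ℏ/(2ΔE)

Converting energy:
ΔE = 371.1 MeV = 5.946e-11 J

Δt_max = (1.055e-34 J·s) / (2 × 5.946e-11 J)
Δt_max = 8.868e-25 s = 8.868 × 10^-25 s

Virtual particles with higher borrowed energy exist for shorter times.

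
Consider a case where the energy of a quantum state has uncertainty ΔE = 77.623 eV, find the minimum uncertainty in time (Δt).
4.240 as

Using the energy-time uncertainty principle:
ΔEΔt ≥ ℏ/2

The minimum uncertainty in time is:
Δt_min = ℏ/(2ΔE)
Δt_min = (1.055e-34 J·s) / (2 × 1.244e-17 J)
Δt_min = 4.240e-18 s = 4.240 as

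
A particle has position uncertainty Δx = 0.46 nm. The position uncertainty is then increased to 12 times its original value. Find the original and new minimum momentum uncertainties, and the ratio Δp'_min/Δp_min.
Original Δp_min = 1.146 × 10^-25 kg·m/s; new Δp'_min = 9.552 × 10^-27 kg·m/s; ratio Δp'_min/Δp_min = 1/12.

From the uncertainty principle ΔxΔp ≥ ℏ/2, the minimum momentum uncertainty is Δp_min = ℏ/(2Δx).

Original (Δx = 0.46 nm = 4.600e-10 m):
Δp_min = (1.055e-34 J·s)/(2 × 4.600e-10 m) = 1.146e-25 kg·m/s

When Δx → 12Δx:
Δp'_min = ℏ/(2 × 12Δx) = (1/12) × ℏ/(2Δx) = (1/12) × Δp_min
Δp'_min = 1/12 × 1.146e-25 kg·m/s = 9.552e-27 kg·m/s

Since Δp_min ∝ 1/Δx, when Δx is increased to 12 times its original value, Δp_min decreases to 1/12 of its original value.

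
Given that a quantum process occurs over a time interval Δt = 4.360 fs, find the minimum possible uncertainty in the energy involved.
75.483 meV

Using the energy-time uncertainty principle:
ΔEΔt ≥ ℏ/2

The minimum uncertainty in energy is:
ΔE_min = ℏ/(2Δt)
ΔE_min = (1.055e-34 J·s) / (2 × 4.360e-15 s)
ΔE_min = 1.209e-20 J = 75.483 meV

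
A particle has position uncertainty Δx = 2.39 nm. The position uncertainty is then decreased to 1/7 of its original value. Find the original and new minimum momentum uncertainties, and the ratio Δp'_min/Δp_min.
Original Δp_min = 2.206 × 10^-26 kg·m/s; new Δp'_min = 1.544 × 10^-25 kg·m/s; ratio Δp'_min/Δp_min = 7.

From the uncertainty principle ΔxΔp ≥ ℏ/2, the minimum momentum uncertainty is Δp_min = ℏ/(2Δx).

Original (Δx = 2.39 nm = 2.390e-09 m):
Δp_min = (1.055e-34 J·s)/(2 × 2.390e-09 m) = 2.206e-26 kg·m/s

When Δx → (1/7)Δx:
Δp'_min = ℏ/(2 × (1/7)Δx) = 7 × ℏ/(2Δx) = 7 × Δp_min
Δp'_min = 7 × 2.206e-26 kg·m/s = 1.544e-25 kg·m/s

Since Δp_min ∝ 1/Δx, when Δx is decreased to 1/7 of its original value, Δp_min increases to 7 times its original value.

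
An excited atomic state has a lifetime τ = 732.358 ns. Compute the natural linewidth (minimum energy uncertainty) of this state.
449.379 peV

Using the energy-time uncertainty principle:
ΔEΔt ≥ ℏ/2

The lifetime τ represents the time uncertainty Δt.
The natural linewidth (minimum energy uncertainty) is:

ΔE = ℏ/(2τ)
ΔE = (1.055e-34 J·s) / (2 × 7.324e-07 s)
ΔE = 7.200e-29 J = 449.379 peV

This natural linewidth limits the precision of spectroscopic measurements.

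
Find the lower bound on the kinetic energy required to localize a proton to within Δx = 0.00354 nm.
413.950 meV

Localizing a particle requires giving it sufficient momentum uncertainty:

1. From uncertainty principle: Δp ≥ ℏ/(2Δx)
   Δp_min = (1.055e-34 J·s) / (2 × 3.540e-12 m)
   Δp_min = 1.490e-23 kg·m/s

2. This momentum uncertainty corresponds to kinetic energy:
   KE ≈ (Δp)²/(2m) = (1.490e-23)²/(2 × 1.673e-27 kg)
   KE = 6.632e-20 J = 413.950 meV

Tighter localization requires more energy.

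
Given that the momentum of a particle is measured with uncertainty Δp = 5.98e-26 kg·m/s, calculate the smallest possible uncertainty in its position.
881.749 pm

Using the Heisenberg uncertainty principle:
ΔxΔp ≥ ℏ/2

The minimum uncertainty in position is:
Δx_min = ℏ/(2Δp)
Δx_min = (1.055e-34 J·s) / (2 × 5.980e-26 kg·m/s)
Δx_min = 8.817e-10 m = 881.749 pm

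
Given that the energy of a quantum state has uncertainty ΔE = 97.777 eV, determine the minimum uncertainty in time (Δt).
3.366 as

Using the energy-time uncertainty principle:
ΔEΔt ≥ ℏ/2

The minimum uncertainty in time is:
Δt_min = ℏ/(2ΔE)
Δt_min = (1.055e-34 J·s) / (2 × 1.567e-17 J)
Δt_min = 3.366e-18 s = 3.366 as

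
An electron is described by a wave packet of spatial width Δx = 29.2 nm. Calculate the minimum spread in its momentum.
1.806 × 10^-27 kg·m/s

For a wave packet, the spatial width Δx and momentum spread Δp are related by the uncertainty principle:
ΔxΔp ≥ ℏ/2

The minimum momentum spread is:
Δp_min = ℏ/(2Δx)
Δp_min = (1.055e-34 J·s) / (2 × 2.920e-08 m)
Δp_min = 1.806e-27 kg·m/s

A wave packet cannot have both a well-defined position and well-defined momentum.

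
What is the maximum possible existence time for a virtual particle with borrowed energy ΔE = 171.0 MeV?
1.925 ys

Using the energy-time uncertainty principle:
ΔEΔt ≥ ℏ/2

For a virtual particle borrowing energy ΔE, the maximum lifetime is:
Δt_max = ℏ/(2ΔE)

Converting energy:
ΔE = 171.0 MeV = 2.740e-11 J

Δt_max = (1.055e-34 J·s) / (2 × 2.740e-11 J)
Δt_max = 1.925e-24 s = 1.925 ys

Virtual particles with higher borrowed energy exist for shorter times.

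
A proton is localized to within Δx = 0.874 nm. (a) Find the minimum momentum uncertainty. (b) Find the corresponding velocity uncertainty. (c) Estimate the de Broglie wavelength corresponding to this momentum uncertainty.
(a) Δp_min = 6.033 × 10^-26 kg·m/s
(b) Δv_min = 36.069 m/s
(c) λ_dB = 10.983 nm

Step-by-step:

(a) From the uncertainty principle:
Δp_min = ℏ/(2Δx) = (1.055e-34 J·s)/(2 × 8.740e-10 m) = 6.033e-26 kg·m/s

(b) The velocity uncertainty:
Δv = Δp/m = (6.033e-26 kg·m/s)/(1.673e-27 kg) = 3.607e+01 m/s = 36.069 m/s

(c) The de Broglie wavelength for this momentum:
λ = h/p = (6.626e-34 J·s)/(6.033e-26 kg·m/s) = 1.098e-08 m = 10.983 nm

Note: The de Broglie wavelength is comparable to the localization size, as expected from wave-particle duality.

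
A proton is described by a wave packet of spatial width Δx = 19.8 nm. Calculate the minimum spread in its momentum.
2.663 × 10^-27 kg·m/s

For a wave packet, the spatial width Δx and momentum spread Δp are related by the uncertainty principle:
ΔxΔp ≥ ℏ/2

The minimum momentum spread is:
Δp_min = ℏ/(2Δx)
Δp_min = (1.055e-34 J·s) / (2 × 1.980e-08 m)
Δp_min = 2.663e-27 kg·m/s

A wave packet cannot have both a well-defined position and well-defined momentum.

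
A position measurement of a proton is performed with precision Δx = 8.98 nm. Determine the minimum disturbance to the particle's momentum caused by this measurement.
5.872 × 10^-27 kg·m/s

The uncertainty principle implies that measuring position disturbs momentum:
ΔxΔp ≥ ℏ/2

When we measure position with precision Δx, we necessarily introduce a momentum uncertainty:
Δp ≥ ℏ/(2Δx)
Δp_min = (1.055e-34 J·s) / (2 × 8.980e-09 m)
Δp_min = 5.872e-27 kg·m/s

The more precisely we measure position, the greater the momentum disturbance.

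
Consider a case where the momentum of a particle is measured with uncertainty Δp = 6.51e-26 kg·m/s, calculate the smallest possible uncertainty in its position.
809.963 pm

Using the Heisenberg uncertainty principle:
ΔxΔp ≥ ℏ/2

The minimum uncertainty in position is:
Δx_min = ℏ/(2Δp)
Δx_min = (1.055e-34 J·s) / (2 × 6.510e-26 kg·m/s)
Δx_min = 8.100e-10 m = 809.963 pm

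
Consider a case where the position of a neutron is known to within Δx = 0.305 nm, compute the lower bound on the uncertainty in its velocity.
103.217 m/s

Using the Heisenberg uncertainty principle and Δp = mΔv:
ΔxΔp ≥ ℏ/2
Δx(mΔv) ≥ ℏ/2

The minimum uncertainty in velocity is:
Δv_min = ℏ/(2mΔx)
Δv_min = (1.055e-34 J·s) / (2 × 1.675e-27 kg × 3.050e-10 m)
Δv_min = 1.032e+02 m/s = 103.217 m/s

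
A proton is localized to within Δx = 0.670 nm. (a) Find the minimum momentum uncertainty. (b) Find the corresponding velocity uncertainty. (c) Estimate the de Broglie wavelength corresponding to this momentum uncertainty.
(a) Δp_min = 7.870 × 10^-26 kg·m/s
(b) Δv_min = 47.052 m/s
(c) λ_dB = 8.419 nm

Step-by-step:

(a) From the uncertainty principle:
Δp_min = ℏ/(2Δx) = (1.055e-34 J·s)/(2 × 6.700e-10 m) = 7.870e-26 kg·m/s

(b) The velocity uncertainty:
Δv = Δp/m = (7.870e-26 kg·m/s)/(1.673e-27 kg) = 4.705e+01 m/s = 47.052 m/s

(c) The de Broglie wavelength for this momentum:
λ = h/p = (6.626e-34 J·s)/(7.870e-26 kg·m/s) = 8.419e-09 m = 8.419 nm

Note: The de Broglie wavelength is comparable to the localization size, as expected from wave-particle duality.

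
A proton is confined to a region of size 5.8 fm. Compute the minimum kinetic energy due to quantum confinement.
154.205 keV

Using the uncertainty principle:

1. Position uncertainty: Δx ≈ 5.800e-15 m
2. Minimum momentum uncertainty: Δp = ℏ/(2Δx) = 9.091e-21 kg·m/s
3. Minimum kinetic energy:
   KE = (Δp)²/(2m) = (9.091e-21)²/(2 × 1.673e-27 kg)
   KE = 2.471e-14 J = 154.205 keV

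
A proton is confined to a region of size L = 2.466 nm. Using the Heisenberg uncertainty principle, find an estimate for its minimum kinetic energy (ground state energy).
853.037 neV

Using the uncertainty principle to estimate ground state energy:

1. The position uncertainty is approximately the confinement size:
   Δx ≈ L = 2.466e-09 m

2. From ΔxΔp ≥ ℏ/2, the minimum momentum uncertainty is:
   Δp ≈ ℏ/(2L) = 2.138e-26 kg·m/s

3. The kinetic energy is approximately:
   KE ≈ (Δp)²/(2m) = (2.138e-26)²/(2 × 1.673e-27 kg)
   KE ≈ 1.367e-25 J = 853.037 neV

This is an order-of-magnitude estimate of the ground state energy.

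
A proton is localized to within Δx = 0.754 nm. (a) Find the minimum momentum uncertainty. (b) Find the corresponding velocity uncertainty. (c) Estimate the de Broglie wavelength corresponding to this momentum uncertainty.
(a) Δp_min = 6.993 × 10^-26 kg·m/s
(b) Δv_min = 41.810 m/s
(c) λ_dB = 9.475 nm

Step-by-step:

(a) From the uncertainty principle:
Δp_min = ℏ/(2Δx) = (1.055e-34 J·s)/(2 × 7.540e-10 m) = 6.993e-26 kg·m/s

(b) The velocity uncertainty:
Δv = Δp/m = (6.993e-26 kg·m/s)/(1.673e-27 kg) = 4.181e+01 m/s = 41.810 m/s

(c) The de Broglie wavelength for this momentum:
λ = h/p = (6.626e-34 J·s)/(6.993e-26 kg·m/s) = 9.475e-09 m = 9.475 nm

Note: The de Broglie wavelength is comparable to the localization size, as expected from wave-particle duality.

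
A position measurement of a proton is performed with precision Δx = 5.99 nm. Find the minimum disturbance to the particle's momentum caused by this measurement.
8.803 × 10^-27 kg·m/s

The uncertainty principle implies that measuring position disturbs momentum:
ΔxΔp ≥ ℏ/2

When we measure position with precision Δx, we necessarily introduce a momentum uncertainty:
Δp ≥ ℏ/(2Δx)
Δp_min = (1.055e-34 J·s) / (2 × 5.990e-09 m)
Δp_min = 8.803e-27 kg·m/s

The more precisely we measure position, the greater the momentum disturbance.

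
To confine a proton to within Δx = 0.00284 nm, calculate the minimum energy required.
643.158 meV

Localizing a particle requires giving it sufficient momentum uncertainty:

1. From uncertainty principle: Δp ≥ ℏ/(2Δx)
   Δp_min = (1.055e-34 J·s) / (2 × 2.840e-12 m)
   Δp_min = 1.857e-23 kg·m/s

2. This momentum uncertainty corresponds to kinetic energy:
   KE ≈ (Δp)²/(2m) = (1.857e-23)²/(2 × 1.673e-27 kg)
   KE = 1.030e-19 J = 643.158 meV

Tighter localization requires more energy.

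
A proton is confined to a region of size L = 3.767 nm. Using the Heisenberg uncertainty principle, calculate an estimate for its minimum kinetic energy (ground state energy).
365.564 neV

Using the uncertainty principle to estimate ground state energy:

1. The position uncertainty is approximately the confinement size:
   Δx ≈ L = 3.767e-09 m

2. From ΔxΔp ≥ ℏ/2, the minimum momentum uncertainty is:
   Δp ≈ ℏ/(2L) = 1.400e-26 kg·m/s

3. The kinetic energy is approximately:
   KE ≈ (Δp)²/(2m) = (1.400e-26)²/(2 × 1.673e-27 kg)
   KE ≈ 5.857e-26 J = 365.564 neV

This is an order-of-magnitude estimate of the ground state energy.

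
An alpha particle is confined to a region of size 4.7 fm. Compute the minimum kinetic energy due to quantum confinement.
59.113 keV

Using the uncertainty principle:

1. Position uncertainty: Δx ≈ 4.700e-15 m
2. Minimum momentum uncertainty: Δp = ℏ/(2Δx) = 1.122e-20 kg·m/s
3. Minimum kinetic energy:
   KE = (Δp)²/(2m) = (1.122e-20)²/(2 × 6.645e-27 kg)
   KE = 9.471e-15 J = 59.113 keV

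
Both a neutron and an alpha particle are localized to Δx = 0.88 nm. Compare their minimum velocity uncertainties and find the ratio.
The neutron has the larger minimum velocity uncertainty, by a ratio of 4.0.

For both particles, Δp_min = ℏ/(2Δx) = 5.992e-26 kg·m/s (same for both).

The velocity uncertainty is Δv = Δp/m:
- neutron: Δv = 5.992e-26 / 1.675e-27 = 3.577e+01 m/s = 35.774 m/s
- alpha particle: Δv = 5.992e-26 / 6.645e-27 = 9.018e+00 m/s = 9.018 m/s

Ratio: 3.577e+01 / 9.018e+00 = 4.0

The lighter particle has larger velocity uncertainty because Δv ∝ 1/m.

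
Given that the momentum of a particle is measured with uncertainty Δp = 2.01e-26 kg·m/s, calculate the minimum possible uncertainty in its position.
2.623 nm

Using the Heisenberg uncertainty principle:
ΔxΔp ≥ ℏ/2

The minimum uncertainty in position is:
Δx_min = ℏ/(2Δp)
Δx_min = (1.055e-34 J·s) / (2 × 2.010e-26 kg·m/s)
Δx_min = 2.623e-09 m = 2.623 nm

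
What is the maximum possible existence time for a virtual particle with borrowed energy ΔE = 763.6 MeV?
4.310 × 10^-25 s

Using the energy-time uncertainty principle:
ΔEΔt ≥ ℏ/2

For a virtual particle borrowing energy ΔE, the maximum lifetime is:
Δt_max = ℏ/(2ΔE)

Converting energy:
ΔE = 763.6 MeV = 1.223e-10 J

Δt_max = (1.055e-34 J·s) / (2 × 1.223e-10 J)
Δt_max = 4.310e-25 s = 4.310 × 10^-25 s

Virtual particles with higher borrowed energy exist for shorter times.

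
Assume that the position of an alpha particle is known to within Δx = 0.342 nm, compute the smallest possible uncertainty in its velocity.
23.203 m/s

Using the Heisenberg uncertainty principle and Δp = mΔv:
ΔxΔp ≥ ℏ/2
Δx(mΔv) ≥ ℏ/2

The minimum uncertainty in velocity is:
Δv_min = ℏ/(2mΔx)
Δv_min = (1.055e-34 J·s) / (2 × 6.645e-27 kg × 3.420e-10 m)
Δv_min = 2.320e+01 m/s = 23.203 m/s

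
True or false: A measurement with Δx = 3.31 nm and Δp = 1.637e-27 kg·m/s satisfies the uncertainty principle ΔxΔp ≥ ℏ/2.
No, it violates the uncertainty principle (impossible measurement).

Calculate the product ΔxΔp:
ΔxΔp = (3.310e-09 m) × (1.637e-27 kg·m/s)
ΔxΔp = 5.418e-36 J·s

Compare to the minimum allowed value ℏ/2:
ℏ/2 = 5.273e-35 J·s

Since ΔxΔp = 5.418e-36 J·s < 5.273e-35 J·s = ℏ/2,
the measurement violates the uncertainty principle.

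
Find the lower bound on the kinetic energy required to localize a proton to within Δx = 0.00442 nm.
265.528 meV

Localizing a particle requires giving it sufficient momentum uncertainty:

1. From uncertainty principle: Δp ≥ ℏ/(2Δx)
   Δp_min = (1.055e-34 J·s) / (2 × 4.420e-12 m)
   Δp_min = 1.193e-23 kg·m/s

2. This momentum uncertainty corresponds to kinetic energy:
   KE ≈ (Δp)²/(2m) = (1.193e-23)²/(2 × 1.673e-27 kg)
   KE = 4.254e-20 J = 265.528 meV

Tighter localization requires more energy.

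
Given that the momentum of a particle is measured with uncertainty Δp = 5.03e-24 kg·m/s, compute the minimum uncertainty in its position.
10.483 pm

Using the Heisenberg uncertainty principle:
ΔxΔp ≥ ℏ/2

The minimum uncertainty in position is:
Δx_min = ℏ/(2Δp)
Δx_min = (1.055e-34 J·s) / (2 × 5.030e-24 kg·m/s)
Δx_min = 1.048e-11 m = 10.483 pm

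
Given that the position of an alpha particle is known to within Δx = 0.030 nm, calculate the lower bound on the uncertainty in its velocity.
264.516 m/s

Using the Heisenberg uncertainty principle and Δp = mΔv:
ΔxΔp ≥ ℏ/2
Δx(mΔv) ≥ ℏ/2

The minimum uncertainty in velocity is:
Δv_min = ℏ/(2mΔx)
Δv_min = (1.055e-34 J·s) / (2 × 6.645e-27 kg × 3.000e-11 m)
Δv_min = 2.645e+02 m/s = 264.516 m/s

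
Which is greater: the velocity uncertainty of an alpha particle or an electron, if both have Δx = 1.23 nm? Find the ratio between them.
The electron has the larger minimum velocity uncertainty, by a ratio of 7294.3.

For both particles, Δp_min = ℏ/(2Δx) = 4.287e-26 kg·m/s (same for both).

The velocity uncertainty is Δv = Δp/m:
- alpha particle: Δv = 4.287e-26 / 6.645e-27 = 6.452e+00 m/s = 6.452 m/s
- electron: Δv = 4.287e-26 / 9.109e-31 = 4.706e+04 m/s = 47.060 km/s

Ratio: 4.706e+04 / 6.452e+00 = 7294.3

The lighter particle has larger velocity uncertainty because Δv ∝ 1/m.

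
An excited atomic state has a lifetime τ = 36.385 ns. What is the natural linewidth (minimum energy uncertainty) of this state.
9.045 neV

Using the energy-time uncertainty principle:
ΔEΔt ≥ ℏ/2

The lifetime τ represents the time uncertainty Δt.
The natural linewidth (minimum energy uncertainty) is:

ΔE = ℏ/(2τ)
ΔE = (1.055e-34 J·s) / (2 × 3.638e-08 s)
ΔE = 1.449e-27 J = 9.045 neV

This natural linewidth limits the precision of spectroscopic measurements.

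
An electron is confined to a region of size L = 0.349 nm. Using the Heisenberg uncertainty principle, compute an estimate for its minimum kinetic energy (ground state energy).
78.201 meV

Using the uncertainty principle to estimate ground state energy:

1. The position uncertainty is approximately the confinement size:
   Δx ≈ L = 3.490e-10 m

2. From ΔxΔp ≥ ℏ/2, the minimum momentum uncertainty is:
   Δp ≈ ℏ/(2L) = 1.511e-25 kg·m/s

3. The kinetic energy is approximately:
   KE ≈ (Δp)²/(2m) = (1.511e-25)²/(2 × 9.109e-31 kg)
   KE ≈ 1.253e-20 J = 78.201 meV

This is an order-of-magnitude estimate of the ground state energy.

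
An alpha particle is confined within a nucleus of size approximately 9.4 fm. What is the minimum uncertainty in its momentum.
5.609 × 10^-21 kg·m/s

Using the Heisenberg uncertainty principle:
ΔxΔp ≥ ℏ/2

With Δx ≈ L = 9.400e-15 m (the confinement size):
Δp_min = ℏ/(2Δx)
Δp_min = (1.055e-34 J·s) / (2 × 9.400e-15 m)
Δp_min = 5.609e-21 kg·m/s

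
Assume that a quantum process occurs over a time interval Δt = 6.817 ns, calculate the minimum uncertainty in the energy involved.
48.277 neV

Using the energy-time uncertainty principle:
ΔEΔt ≥ ℏ/2

The minimum uncertainty in energy is:
ΔE_min = ℏ/(2Δt)
ΔE_min = (1.055e-34 J·s) / (2 × 6.817e-09 s)
ΔE_min = 7.735e-27 J = 48.277 neV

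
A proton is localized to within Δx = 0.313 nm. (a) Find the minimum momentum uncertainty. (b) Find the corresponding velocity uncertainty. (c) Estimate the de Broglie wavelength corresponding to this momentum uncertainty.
(a) Δp_min = 1.685 × 10^-25 kg·m/s
(b) Δv_min = 100.717 m/s
(c) λ_dB = 3.933 nm

Step-by-step:

(a) From the uncertainty principle:
Δp_min = ℏ/(2Δx) = (1.055e-34 J·s)/(2 × 3.130e-10 m) = 1.685e-25 kg·m/s

(b) The velocity uncertainty:
Δv = Δp/m = (1.685e-25 kg·m/s)/(1.673e-27 kg) = 1.007e+02 m/s = 100.717 m/s

(c) The de Broglie wavelength for this momentum:
λ = h/p = (6.626e-34 J·s)/(1.685e-25 kg·m/s) = 3.933e-09 m = 3.933 nm

Note: The de Broglie wavelength is comparable to the localization size, as expected from wave-particle duality.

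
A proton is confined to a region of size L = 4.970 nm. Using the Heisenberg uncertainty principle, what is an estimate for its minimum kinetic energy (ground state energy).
210.011 neV

Using the uncertainty principle to estimate ground state energy:

1. The position uncertainty is approximately the confinement size:
   Δx ≈ L = 4.970e-09 m

2. From ΔxΔp ≥ ℏ/2, the minimum momentum uncertainty is:
   Δp ≈ ℏ/(2L) = 1.061e-26 kg·m/s

3. The kinetic energy is approximately:
   KE ≈ (Δp)²/(2m) = (1.061e-26)²/(2 × 1.673e-27 kg)
   KE ≈ 3.365e-26 J = 210.011 neV

This is an order-of-magnitude estimate of the ground state energy.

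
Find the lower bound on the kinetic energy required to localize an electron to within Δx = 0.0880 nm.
1.230 eV

Localizing a particle requires giving it sufficient momentum uncertainty:

1. From uncertainty principle: Δp ≥ ℏ/(2Δx)
   Δp_min = (1.055e-34 J·s) / (2 × 8.800e-11 m)
   Δp_min = 5.992e-25 kg·m/s

2. This momentum uncertainty corresponds to kinetic energy:
   KE ≈ (Δp)²/(2m) = (5.992e-25)²/(2 × 9.109e-31 kg)
   KE = 1.971e-19 J = 1.230 eV

Tighter localization requires more energy.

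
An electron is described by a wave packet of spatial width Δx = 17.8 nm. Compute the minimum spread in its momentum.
2.962 × 10^-27 kg·m/s

For a wave packet, the spatial width Δx and momentum spread Δp are related by the uncertainty principle:
ΔxΔp ≥ ℏ/2

The minimum momentum spread is:
Δp_min = ℏ/(2Δx)
Δp_min = (1.055e-34 J·s) / (2 × 1.780e-08 m)
Δp_min = 2.962e-27 kg·m/s

A wave packet cannot have both a well-defined position and well-defined momentum.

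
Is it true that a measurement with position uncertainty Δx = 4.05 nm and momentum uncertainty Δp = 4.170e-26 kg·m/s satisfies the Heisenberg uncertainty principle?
Yes, it satisfies the uncertainty principle.

Calculate the product ΔxΔp:
ΔxΔp = (4.050e-09 m) × (4.170e-26 kg·m/s)
ΔxΔp = 1.689e-34 J·s

Compare to the minimum allowed value ℏ/2:
ℏ/2 = 5.273e-35 J·s

Since ΔxΔp = 1.689e-34 J·s ≥ 5.273e-35 J·s = ℏ/2,
the measurement satisfies the uncertainty principle.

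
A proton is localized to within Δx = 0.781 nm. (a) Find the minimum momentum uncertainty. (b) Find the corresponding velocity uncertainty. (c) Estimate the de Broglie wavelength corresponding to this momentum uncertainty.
(a) Δp_min = 6.751 × 10^-26 kg·m/s
(b) Δv_min = 40.364 m/s
(c) λ_dB = 9.814 nm

Step-by-step:

(a) From the uncertainty principle:
Δp_min = ℏ/(2Δx) = (1.055e-34 J·s)/(2 × 7.810e-10 m) = 6.751e-26 kg·m/s

(b) The velocity uncertainty:
Δv = Δp/m = (6.751e-26 kg·m/s)/(1.673e-27 kg) = 4.036e+01 m/s = 40.364 m/s

(c) The de Broglie wavelength for this momentum:
λ = h/p = (6.626e-34 J·s)/(6.751e-26 kg·m/s) = 9.814e-09 m = 9.814 nm

Note: The de Broglie wavelength is comparable to the localization size, as expected from wave-particle duality.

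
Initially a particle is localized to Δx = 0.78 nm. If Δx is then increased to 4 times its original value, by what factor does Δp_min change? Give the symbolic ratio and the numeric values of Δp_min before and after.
Original Δp_min = 6.760 × 10^-26 kg·m/s; new Δp'_min = 1.690 × 10^-26 kg·m/s; ratio Δp'_min/Δp_min = 1/4.

From the uncertainty principle ΔxΔp ≥ ℏ/2, the minimum momentum uncertainty is Δp_min = ℏ/(2Δx).

Original (Δx = 0.78 nm = 7.800e-10 m):
Δp_min = (1.055e-34 J·s)/(2 × 7.800e-10 m) = 6.760e-26 kg·m/s

When Δx → 4Δx:
Δp'_min = ℏ/(2 × 4Δx) = (1/4) × ℏ/(2Δx) = (1/4) × Δp_min
Δp'_min = 1/4 × 6.760e-26 kg·m/s = 1.690e-26 kg·m/s

Since Δp_min ∝ 1/Δx, when Δx is increased to 4 times its original value, Δp_min decreases to 1/4 of its original value.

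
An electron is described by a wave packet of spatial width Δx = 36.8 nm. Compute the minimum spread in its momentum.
1.433 × 10^-27 kg·m/s

For a wave packet, the spatial width Δx and momentum spread Δp are related by the uncertainty principle:
ΔxΔp ≥ ℏ/2

The minimum momentum spread is:
Δp_min = ℏ/(2Δx)
Δp_min = (1.055e-34 J·s) / (2 × 3.680e-08 m)
Δp_min = 1.433e-27 kg·m/s

A wave packet cannot have both a well-defined position and well-defined momentum.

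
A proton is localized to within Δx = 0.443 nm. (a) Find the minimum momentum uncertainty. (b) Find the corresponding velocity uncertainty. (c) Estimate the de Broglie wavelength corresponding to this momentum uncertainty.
(a) Δp_min = 1.190 × 10^-25 kg·m/s
(b) Δv_min = 71.161 m/s
(c) λ_dB = 5.567 nm

Step-by-step:

(a) From the uncertainty principle:
Δp_min = ℏ/(2Δx) = (1.055e-34 J·s)/(2 × 4.430e-10 m) = 1.190e-25 kg·m/s

(b) The velocity uncertainty:
Δv = Δp/m = (1.190e-25 kg·m/s)/(1.673e-27 kg) = 7.116e+01 m/s = 71.161 m/s

(c) The de Broglie wavelength for this momentum:
λ = h/p = (6.626e-34 J·s)/(1.190e-25 kg·m/s) = 5.567e-09 m = 5.567 nm

Note: The de Broglie wavelength is comparable to the localization size, as expected from wave-particle duality.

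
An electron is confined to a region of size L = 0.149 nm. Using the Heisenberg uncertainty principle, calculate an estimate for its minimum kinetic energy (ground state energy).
429.033 meV

Using the uncertainty principle to estimate ground state energy:

1. The position uncertainty is approximately the confinement size:
   Δx ≈ L = 1.490e-10 m

2. From ΔxΔp ≥ ℏ/2, the minimum momentum uncertainty is:
   Δp ≈ ℏ/(2L) = 3.539e-25 kg·m/s

3. The kinetic energy is approximately:
   KE ≈ (Δp)²/(2m) = (3.539e-25)²/(2 × 9.109e-31 kg)
   KE ≈ 6.874e-20 J = 429.033 meV

This is an order-of-magnitude estimate of the ground state energy.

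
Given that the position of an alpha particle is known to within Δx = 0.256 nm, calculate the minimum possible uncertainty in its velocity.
30.998 m/s

Using the Heisenberg uncertainty principle and Δp = mΔv:
ΔxΔp ≥ ℏ/2
Δx(mΔv) ≥ ℏ/2

The minimum uncertainty in velocity is:
Δv_min = ℏ/(2mΔx)
Δv_min = (1.055e-34 J·s) / (2 × 6.645e-27 kg × 2.560e-10 m)
Δv_min = 3.100e+01 m/s = 30.998 m/s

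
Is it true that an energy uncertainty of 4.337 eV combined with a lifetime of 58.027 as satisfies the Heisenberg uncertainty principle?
No, it violates the uncertainty relation.

Calculate the product ΔEΔt:
ΔE = 4.337 eV = 6.949e-19 J
ΔEΔt = (6.949e-19 J) × (5.803e-17 s)
ΔEΔt = 4.032e-35 J·s

Compare to the minimum allowed value ℏ/2:
ℏ/2 = 5.273e-35 J·s

Since ΔEΔt = 4.032e-35 J·s < 5.273e-35 J·s = ℏ/2,
this violates the uncertainty relation.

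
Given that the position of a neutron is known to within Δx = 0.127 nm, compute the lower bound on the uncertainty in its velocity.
247.883 m/s

Using the Heisenberg uncertainty principle and Δp = mΔv:
ΔxΔp ≥ ℏ/2
Δx(mΔv) ≥ ℏ/2

The minimum uncertainty in velocity is:
Δv_min = ℏ/(2mΔx)
Δv_min = (1.055e-34 J·s) / (2 × 1.675e-27 kg × 1.270e-10 m)
Δv_min = 2.479e+02 m/s = 247.883 m/s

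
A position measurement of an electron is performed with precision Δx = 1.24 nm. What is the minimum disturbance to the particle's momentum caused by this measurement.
4.252 × 10^-26 kg·m/s

The uncertainty principle implies that measuring position disturbs momentum:
ΔxΔp ≥ ℏ/2

When we measure position with precision Δx, we necessarily introduce a momentum uncertainty:
Δp ≥ ℏ/(2Δx)
Δp_min = (1.055e-34 J·s) / (2 × 1.240e-09 m)
Δp_min = 4.252e-26 kg·m/s

The more precisely we measure position, the greater the momentum disturbance.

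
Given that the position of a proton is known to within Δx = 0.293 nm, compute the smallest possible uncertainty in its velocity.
107.592 m/s

Using the Heisenberg uncertainty principle and Δp = mΔv:
ΔxΔp ≥ ℏ/2
Δx(mΔv) ≥ ℏ/2

The minimum uncertainty in velocity is:
Δv_min = ℏ/(2mΔx)
Δv_min = (1.055e-34 J·s) / (2 × 1.673e-27 kg × 2.930e-10 m)
Δv_min = 1.076e+02 m/s = 107.592 m/s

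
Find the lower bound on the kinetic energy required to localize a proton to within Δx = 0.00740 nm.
94.731 meV

Localizing a particle requires giving it sufficient momentum uncertainty:

1. From uncertainty principle: Δp ≥ ℏ/(2Δx)
   Δp_min = (1.055e-34 J·s) / (2 × 7.400e-12 m)
   Δp_min = 7.125e-24 kg·m/s

2. This momentum uncertainty corresponds to kinetic energy:
   KE ≈ (Δp)²/(2m) = (7.125e-24)²/(2 × 1.673e-27 kg)
   KE = 1.518e-20 J = 94.731 meV

Tighter localization requires more energy.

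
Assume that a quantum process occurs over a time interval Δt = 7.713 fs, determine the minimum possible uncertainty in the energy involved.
42.669 meV

Using the energy-time uncertainty principle:
ΔEΔt ≥ ℏ/2

The minimum uncertainty in energy is:
ΔE_min = ℏ/(2Δt)
ΔE_min = (1.055e-34 J·s) / (2 × 7.713e-15 s)
ΔE_min = 6.836e-21 J = 42.669 meV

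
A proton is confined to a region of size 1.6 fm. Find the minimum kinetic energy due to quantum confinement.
2.026 MeV

Using the uncertainty principle:

1. Position uncertainty: Δx ≈ 1.600e-15 m
2. Minimum momentum uncertainty: Δp = ℏ/(2Δx) = 3.296e-20 kg·m/s
3. Minimum kinetic energy:
   KE = (Δp)²/(2m) = (3.296e-20)²/(2 × 1.673e-27 kg)
   KE = 3.247e-13 J = 2.026 MeV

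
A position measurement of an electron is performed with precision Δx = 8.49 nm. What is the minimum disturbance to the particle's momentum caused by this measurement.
6.211 × 10^-27 kg·m/s

The uncertainty principle implies that measuring position disturbs momentum:
ΔxΔp ≥ ℏ/2

When we measure position with precision Δx, we necessarily introduce a momentum uncertainty:
Δp ≥ ℏ/(2Δx)
Δp_min = (1.055e-34 J·s) / (2 × 8.490e-09 m)
Δp_min = 6.211e-27 kg·m/s

The more precisely we measure position, the greater the momentum disturbance.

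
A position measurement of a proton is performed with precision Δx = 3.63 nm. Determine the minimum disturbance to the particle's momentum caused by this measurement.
1.453 × 10^-26 kg·m/s

The uncertainty principle implies that measuring position disturbs momentum:
ΔxΔp ≥ ℏ/2

When we measure position with precision Δx, we necessarily introduce a momentum uncertainty:
Δp ≥ ℏ/(2Δx)
Δp_min = (1.055e-34 J·s) / (2 × 3.630e-09 m)
Δp_min = 1.453e-26 kg·m/s

The more precisely we measure position, the greater the momentum disturbance.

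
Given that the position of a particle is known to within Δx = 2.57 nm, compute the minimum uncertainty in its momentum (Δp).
2.052 × 10^-26 kg·m/s

Using the Heisenberg uncertainty principle:
ΔxΔp ≥ ℏ/2

The minimum uncertainty in momentum is:
Δp_min = ℏ/(2Δx)
Δp_min = (1.055e-34 J·s) / (2 × 2.570e-09 m)
Δp_min = 2.052e-26 kg·m/s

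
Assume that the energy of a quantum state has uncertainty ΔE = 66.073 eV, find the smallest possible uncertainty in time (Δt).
4.981 as

Using the energy-time uncertainty principle:
ΔEΔt ≥ ℏ/2

The minimum uncertainty in time is:
Δt_min = ℏ/(2ΔE)
Δt_min = (1.055e-34 J·s) / (2 × 1.059e-17 J)
Δt_min = 4.981e-18 s = 4.981 as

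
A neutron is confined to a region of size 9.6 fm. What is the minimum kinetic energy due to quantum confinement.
56.210 keV

Using the uncertainty principle:

1. Position uncertainty: Δx ≈ 9.600e-15 m
2. Minimum momentum uncertainty: Δp = ℏ/(2Δx) = 5.493e-21 kg·m/s
3. Minimum kinetic energy:
   KE = (Δp)²/(2m) = (5.493e-21)²/(2 × 1.675e-27 kg)
   KE = 9.006e-15 J = 56.210 keV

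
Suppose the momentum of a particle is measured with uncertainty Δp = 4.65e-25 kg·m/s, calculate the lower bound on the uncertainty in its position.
113.395 pm

Using the Heisenberg uncertainty principle:
ΔxΔp ≥ ℏ/2

The minimum uncertainty in position is:
Δx_min = ℏ/(2Δp)
Δx_min = (1.055e-34 J·s) / (2 × 4.650e-25 kg·m/s)
Δx_min = 1.134e-10 m = 113.395 pm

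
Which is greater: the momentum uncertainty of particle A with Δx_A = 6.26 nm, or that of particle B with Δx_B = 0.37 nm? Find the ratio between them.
Particle B has the larger minimum momentum uncertainty, by a factor of 16.92.

For each particle, the minimum momentum uncertainty is Δp_min = ℏ/(2Δx):

Particle A: Δp_A = ℏ/(2×6.260e-09 m) = 8.423e-27 kg·m/s
Particle B: Δp_B = ℏ/(2×3.700e-10 m) = 1.425e-25 kg·m/s

Ratio: Δp_B/Δp_A = 16.92

Since Δp_min ∝ 1/Δx, the particle with smaller position uncertainty (B) has larger momentum uncertainty.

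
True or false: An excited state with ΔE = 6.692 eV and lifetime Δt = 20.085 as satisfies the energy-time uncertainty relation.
No, it violates the uncertainty relation.

Calculate the product ΔEΔt:
ΔE = 6.692 eV = 1.072e-18 J
ΔEΔt = (1.072e-18 J) × (2.009e-17 s)
ΔEΔt = 2.153e-35 J·s

Compare to the minimum allowed value ℏ/2:
ℏ/2 = 5.273e-35 J·s

Since ΔEΔt = 2.153e-35 J·s < 5.273e-35 J·s = ℏ/2,
this violates the uncertainty relation.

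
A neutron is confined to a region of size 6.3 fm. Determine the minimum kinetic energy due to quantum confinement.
130.519 keV

Using the uncertainty principle:

1. Position uncertainty: Δx ≈ 6.300e-15 m
2. Minimum momentum uncertainty: Δp = ℏ/(2Δx) = 8.370e-21 kg·m/s
3. Minimum kinetic energy:
   KE = (Δp)²/(2m) = (8.370e-21)²/(2 × 1.675e-27 kg)
   KE = 2.091e-14 J = 130.519 keV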